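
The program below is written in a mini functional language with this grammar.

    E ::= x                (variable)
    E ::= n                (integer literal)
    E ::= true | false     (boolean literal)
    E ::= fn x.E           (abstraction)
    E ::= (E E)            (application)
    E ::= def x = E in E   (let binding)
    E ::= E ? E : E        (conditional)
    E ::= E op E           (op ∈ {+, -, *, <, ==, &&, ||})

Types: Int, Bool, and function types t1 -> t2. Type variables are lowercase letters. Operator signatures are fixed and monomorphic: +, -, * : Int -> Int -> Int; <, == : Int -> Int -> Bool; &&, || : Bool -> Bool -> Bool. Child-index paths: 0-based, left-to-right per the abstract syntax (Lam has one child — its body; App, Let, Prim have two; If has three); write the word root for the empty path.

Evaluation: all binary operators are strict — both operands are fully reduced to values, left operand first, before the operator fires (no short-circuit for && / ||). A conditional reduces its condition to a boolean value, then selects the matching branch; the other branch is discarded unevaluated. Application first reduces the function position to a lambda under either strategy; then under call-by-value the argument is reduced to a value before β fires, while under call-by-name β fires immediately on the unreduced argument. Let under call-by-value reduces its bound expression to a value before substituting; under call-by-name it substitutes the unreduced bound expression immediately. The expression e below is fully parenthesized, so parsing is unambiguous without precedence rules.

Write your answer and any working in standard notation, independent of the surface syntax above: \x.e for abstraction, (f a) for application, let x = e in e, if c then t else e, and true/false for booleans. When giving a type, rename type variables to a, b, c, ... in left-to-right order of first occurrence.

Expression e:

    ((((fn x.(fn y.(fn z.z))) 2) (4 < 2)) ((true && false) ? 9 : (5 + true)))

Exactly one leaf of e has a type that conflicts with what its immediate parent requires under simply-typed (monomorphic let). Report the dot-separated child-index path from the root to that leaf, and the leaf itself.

Derivation:
z : c
\z._ : c -> c
\y._ : b -> c -> c
\x._ : a -> b -> c -> c
  unify a -> b -> c -> c ~ Int -> d
  unify a ~ Int
  unify b -> c -> c ~ d
_ _ : b -> c -> c
  unify Int ~ Int
  unify Int ~ Int
  unify b -> c -> c ~ Bool -> e
  unify b ~ Bool
  unify c -> c ~ e
_ _ : c -> c
  unify Bool ~ Bool
  unify Bool ~ Bool
  unify Bool ~ Bool
  unify Int ~ Int
  unify Bool ~ Int
  FAIL: mismatch Bool ~ Int

Answer: 1.2.1 : true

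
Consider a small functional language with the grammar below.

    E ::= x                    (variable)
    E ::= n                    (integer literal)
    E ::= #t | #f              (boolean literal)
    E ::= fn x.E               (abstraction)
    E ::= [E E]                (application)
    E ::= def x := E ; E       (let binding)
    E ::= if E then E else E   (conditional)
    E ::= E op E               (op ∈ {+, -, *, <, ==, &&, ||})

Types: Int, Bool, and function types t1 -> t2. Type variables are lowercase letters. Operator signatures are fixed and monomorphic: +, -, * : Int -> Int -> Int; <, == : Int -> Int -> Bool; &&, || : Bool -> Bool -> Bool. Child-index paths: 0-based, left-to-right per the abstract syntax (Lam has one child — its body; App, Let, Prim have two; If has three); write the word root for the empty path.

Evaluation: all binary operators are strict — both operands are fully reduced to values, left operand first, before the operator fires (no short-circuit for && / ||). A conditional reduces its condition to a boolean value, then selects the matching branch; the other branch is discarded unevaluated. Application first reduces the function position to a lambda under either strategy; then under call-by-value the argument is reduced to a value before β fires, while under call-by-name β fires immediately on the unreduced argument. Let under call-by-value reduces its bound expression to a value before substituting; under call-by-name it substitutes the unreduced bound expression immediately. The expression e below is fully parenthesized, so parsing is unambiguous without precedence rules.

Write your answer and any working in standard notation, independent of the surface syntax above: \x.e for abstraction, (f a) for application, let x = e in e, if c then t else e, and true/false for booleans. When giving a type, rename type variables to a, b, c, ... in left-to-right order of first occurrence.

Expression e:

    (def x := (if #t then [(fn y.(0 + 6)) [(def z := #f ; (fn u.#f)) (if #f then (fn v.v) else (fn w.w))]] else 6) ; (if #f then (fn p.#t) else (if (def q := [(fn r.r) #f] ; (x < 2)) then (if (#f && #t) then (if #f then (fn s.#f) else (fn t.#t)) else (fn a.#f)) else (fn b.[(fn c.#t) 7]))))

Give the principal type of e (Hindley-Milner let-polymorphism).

Answer: a -> Bool

Working:
  unify Bool ~ Bool
  unify Int ~ Int
  unify Int ~ Int
\y._ : a -> Int
let z : Bool
\u._ : b -> Bool
  unify Bool ~ Bool
v : c
\v._ : c -> c
w : d
\w._ : d -> d
  unify c -> c ~ d -> d
  unify c ~ d
  unify d ~ d
  unify b -> Bool ~ (d -> d) -> e
  unify b ~ d -> d
  unify Bool ~ e
_ _ : Bool
  unify a -> Int ~ Bool -> f
  unify a ~ Bool
  unify Int ~ f
_ _ : Int
  unify Int ~ Int
let x : Int
  unify Bool ~ Bool
\p._ : g -> Bool
r : h
\r._ : h -> h
  unify h -> h ~ Bool -> i
  unify h ~ Bool
  unify Bool ~ i
_ _ : Bool
let q : Bool
x : Int
  unify Int ~ Int
  unify Int ~ Int
  unify Bool ~ Bool
  unify Bool ~ Bool
  unify Bool ~ Bool
  unify Bool ~ Bool
  unify Bool ~ Bool
\s._ : j -> Bool
\t._ : k -> Bool
  unify j -> Bool ~ k -> Bool
  unify j ~ k
  unify Bool ~ Bool
\a._ : l -> Bool
  unify k -> Bool ~ l -> Bool
  unify k ~ l
  unify Bool ~ Bool
\c._ : n -> Bool
  unify n -> Bool ~ Int -> o
  unify n ~ Int
  unify Bool ~ o
_ _ : Bool
\b._ : m -> Bool
  unify l -> Bool ~ m -> Bool
  unify l ~ m
  unify Bool ~ Bool
  unify g -> Bool ~ m -> Bool
  unify g ~ m
  unify Bool ~ Bool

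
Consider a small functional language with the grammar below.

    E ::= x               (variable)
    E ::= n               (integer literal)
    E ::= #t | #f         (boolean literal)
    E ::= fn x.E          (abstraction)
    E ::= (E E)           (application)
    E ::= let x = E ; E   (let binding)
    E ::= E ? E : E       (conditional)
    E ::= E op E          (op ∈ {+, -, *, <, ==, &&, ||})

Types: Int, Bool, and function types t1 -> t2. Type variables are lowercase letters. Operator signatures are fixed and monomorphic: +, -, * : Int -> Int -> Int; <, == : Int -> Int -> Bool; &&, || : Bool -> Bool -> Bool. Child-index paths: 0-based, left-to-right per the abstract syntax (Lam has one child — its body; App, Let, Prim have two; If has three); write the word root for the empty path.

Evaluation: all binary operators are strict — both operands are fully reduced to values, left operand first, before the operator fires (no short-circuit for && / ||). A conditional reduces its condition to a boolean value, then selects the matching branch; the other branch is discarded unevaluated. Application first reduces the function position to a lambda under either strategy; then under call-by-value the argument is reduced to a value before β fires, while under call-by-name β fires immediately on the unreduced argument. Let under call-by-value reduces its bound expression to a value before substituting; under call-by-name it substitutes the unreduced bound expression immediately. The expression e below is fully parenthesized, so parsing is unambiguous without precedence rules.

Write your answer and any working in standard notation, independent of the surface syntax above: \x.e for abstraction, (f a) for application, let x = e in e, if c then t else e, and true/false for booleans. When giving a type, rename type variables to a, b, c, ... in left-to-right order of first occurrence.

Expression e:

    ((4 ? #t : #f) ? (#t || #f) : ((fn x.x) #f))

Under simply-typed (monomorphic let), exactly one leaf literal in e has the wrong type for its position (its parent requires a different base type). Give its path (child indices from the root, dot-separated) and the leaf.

Answer: 0.0 : 4

Working:
  unify Int ~ Bool
  FAIL: mismatch Int ~ Bool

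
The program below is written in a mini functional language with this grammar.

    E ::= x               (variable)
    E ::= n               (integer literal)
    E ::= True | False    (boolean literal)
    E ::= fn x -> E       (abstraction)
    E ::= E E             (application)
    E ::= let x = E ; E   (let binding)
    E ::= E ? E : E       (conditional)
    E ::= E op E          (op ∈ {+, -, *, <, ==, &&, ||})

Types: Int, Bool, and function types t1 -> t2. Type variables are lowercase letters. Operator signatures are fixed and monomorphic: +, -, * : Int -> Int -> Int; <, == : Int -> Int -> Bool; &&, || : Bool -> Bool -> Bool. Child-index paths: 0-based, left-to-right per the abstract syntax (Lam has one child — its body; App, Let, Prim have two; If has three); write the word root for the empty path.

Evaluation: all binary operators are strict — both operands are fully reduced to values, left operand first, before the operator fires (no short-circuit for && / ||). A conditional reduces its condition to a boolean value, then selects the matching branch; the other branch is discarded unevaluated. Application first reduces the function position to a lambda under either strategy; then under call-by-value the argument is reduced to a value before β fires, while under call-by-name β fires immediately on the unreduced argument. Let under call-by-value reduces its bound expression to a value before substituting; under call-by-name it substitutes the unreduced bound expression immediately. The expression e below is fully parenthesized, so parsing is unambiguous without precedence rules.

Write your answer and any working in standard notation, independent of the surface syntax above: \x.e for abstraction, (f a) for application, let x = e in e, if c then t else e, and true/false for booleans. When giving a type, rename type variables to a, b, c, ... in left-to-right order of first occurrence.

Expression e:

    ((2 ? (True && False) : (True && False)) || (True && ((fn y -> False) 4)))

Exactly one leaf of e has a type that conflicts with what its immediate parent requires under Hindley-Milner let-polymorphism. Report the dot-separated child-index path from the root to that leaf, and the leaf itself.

Derivation:
  unify Int ~ Bool
  FAIL: mismatch Int ~ Bool

Answer: 0.0 : 2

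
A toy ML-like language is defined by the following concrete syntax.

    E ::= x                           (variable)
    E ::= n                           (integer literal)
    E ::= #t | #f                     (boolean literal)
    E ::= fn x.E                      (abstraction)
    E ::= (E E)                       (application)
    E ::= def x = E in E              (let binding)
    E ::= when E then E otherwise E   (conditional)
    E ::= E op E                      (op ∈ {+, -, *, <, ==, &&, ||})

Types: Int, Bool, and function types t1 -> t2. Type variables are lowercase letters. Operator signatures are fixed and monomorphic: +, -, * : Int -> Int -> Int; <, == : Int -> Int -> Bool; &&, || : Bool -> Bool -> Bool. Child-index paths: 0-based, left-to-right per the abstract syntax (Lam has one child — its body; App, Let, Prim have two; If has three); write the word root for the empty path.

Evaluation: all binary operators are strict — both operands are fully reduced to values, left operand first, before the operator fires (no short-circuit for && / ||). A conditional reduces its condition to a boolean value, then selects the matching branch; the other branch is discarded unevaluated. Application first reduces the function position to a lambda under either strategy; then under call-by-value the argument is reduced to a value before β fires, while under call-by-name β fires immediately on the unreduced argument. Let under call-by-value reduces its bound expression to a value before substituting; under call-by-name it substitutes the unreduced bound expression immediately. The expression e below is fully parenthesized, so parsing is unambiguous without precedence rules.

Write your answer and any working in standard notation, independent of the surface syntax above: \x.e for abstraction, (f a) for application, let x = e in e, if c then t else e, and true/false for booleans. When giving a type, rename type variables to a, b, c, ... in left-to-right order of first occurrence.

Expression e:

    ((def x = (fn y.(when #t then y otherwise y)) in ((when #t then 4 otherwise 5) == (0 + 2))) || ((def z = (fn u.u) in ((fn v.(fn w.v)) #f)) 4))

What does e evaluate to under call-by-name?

Answer: false

Derivation:
step 0: ((let x = (\y.(if true then y else y)) in ((if true then 4 else 5) == (0 + 2))) || ((let z = (\u.u) in ((\v.(\w.v)) false)) 4))
step 1: [let@0] (((if true then 4 else 5) == (0 + 2)) || ((let z = (\u.u) in ((\v.(\w.v)) false)) 4))
step 2: [if@0.0] ((4 == (0 + 2)) || ((let z = (\u.u) in ((\v.(\w.v)) false)) 4))
step 3: [delta@0.1] ((4 == 2) || ((let z = (\u.u) in ((\v.(\w.v)) false)) 4))
step 4: [delta@0] (false || ((let z = (\u.u) in ((\v.(\w.v)) false)) 4))
step 5: [let@1.0] (false || (((\v.(\w.v)) false) 4))
step 6: [beta@1.0] (false || ((\w.false) 4))
step 7: [beta@1] (false || false)
step 8: [delta@root] false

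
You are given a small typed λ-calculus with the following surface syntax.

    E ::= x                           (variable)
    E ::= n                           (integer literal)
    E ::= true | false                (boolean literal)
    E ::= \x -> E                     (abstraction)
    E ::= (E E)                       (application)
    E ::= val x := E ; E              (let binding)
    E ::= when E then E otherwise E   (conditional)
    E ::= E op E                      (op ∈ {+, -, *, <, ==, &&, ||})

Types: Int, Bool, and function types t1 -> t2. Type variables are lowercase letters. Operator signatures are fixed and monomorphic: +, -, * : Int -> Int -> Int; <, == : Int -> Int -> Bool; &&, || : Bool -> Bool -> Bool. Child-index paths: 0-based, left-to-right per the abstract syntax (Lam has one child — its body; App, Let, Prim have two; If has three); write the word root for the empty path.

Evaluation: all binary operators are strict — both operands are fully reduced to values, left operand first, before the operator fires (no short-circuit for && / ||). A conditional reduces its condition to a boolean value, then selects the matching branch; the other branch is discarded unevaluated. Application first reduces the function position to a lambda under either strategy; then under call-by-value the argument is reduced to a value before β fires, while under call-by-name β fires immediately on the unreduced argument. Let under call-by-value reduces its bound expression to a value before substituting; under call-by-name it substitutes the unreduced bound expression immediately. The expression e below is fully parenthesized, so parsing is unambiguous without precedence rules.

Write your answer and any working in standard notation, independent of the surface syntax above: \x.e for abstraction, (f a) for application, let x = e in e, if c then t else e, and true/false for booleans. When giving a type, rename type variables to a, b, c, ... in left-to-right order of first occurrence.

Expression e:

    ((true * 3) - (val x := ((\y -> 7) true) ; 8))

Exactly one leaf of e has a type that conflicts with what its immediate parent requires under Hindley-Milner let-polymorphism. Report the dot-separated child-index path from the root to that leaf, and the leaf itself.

Trace:
  unify Bool ~ Int
  FAIL: mismatch Bool ~ Int

Answer: 0.0 : true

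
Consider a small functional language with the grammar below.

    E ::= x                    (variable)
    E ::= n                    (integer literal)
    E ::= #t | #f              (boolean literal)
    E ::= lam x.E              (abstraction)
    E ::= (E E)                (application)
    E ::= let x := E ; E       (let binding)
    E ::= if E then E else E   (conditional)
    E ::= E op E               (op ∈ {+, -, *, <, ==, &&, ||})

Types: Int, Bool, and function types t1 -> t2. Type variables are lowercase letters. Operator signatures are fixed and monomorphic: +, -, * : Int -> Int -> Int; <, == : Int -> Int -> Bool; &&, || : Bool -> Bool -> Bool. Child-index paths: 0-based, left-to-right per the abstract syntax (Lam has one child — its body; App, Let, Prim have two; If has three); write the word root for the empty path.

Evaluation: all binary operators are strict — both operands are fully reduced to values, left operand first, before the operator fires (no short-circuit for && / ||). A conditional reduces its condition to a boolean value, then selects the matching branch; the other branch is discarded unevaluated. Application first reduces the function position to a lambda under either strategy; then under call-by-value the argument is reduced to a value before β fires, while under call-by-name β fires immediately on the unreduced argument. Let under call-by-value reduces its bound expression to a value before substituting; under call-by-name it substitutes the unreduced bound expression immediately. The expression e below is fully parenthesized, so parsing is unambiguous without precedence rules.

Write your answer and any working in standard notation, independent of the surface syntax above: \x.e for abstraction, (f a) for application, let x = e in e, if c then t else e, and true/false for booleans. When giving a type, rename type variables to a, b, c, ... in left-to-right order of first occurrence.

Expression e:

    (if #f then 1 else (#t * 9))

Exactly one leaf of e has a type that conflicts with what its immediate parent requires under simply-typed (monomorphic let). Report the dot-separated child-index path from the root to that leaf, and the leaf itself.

Derivation:
  unify Bool ~ Bool
  unify Bool ~ Int
  FAIL: mismatch Bool ~ Int

Answer: 2.0 : true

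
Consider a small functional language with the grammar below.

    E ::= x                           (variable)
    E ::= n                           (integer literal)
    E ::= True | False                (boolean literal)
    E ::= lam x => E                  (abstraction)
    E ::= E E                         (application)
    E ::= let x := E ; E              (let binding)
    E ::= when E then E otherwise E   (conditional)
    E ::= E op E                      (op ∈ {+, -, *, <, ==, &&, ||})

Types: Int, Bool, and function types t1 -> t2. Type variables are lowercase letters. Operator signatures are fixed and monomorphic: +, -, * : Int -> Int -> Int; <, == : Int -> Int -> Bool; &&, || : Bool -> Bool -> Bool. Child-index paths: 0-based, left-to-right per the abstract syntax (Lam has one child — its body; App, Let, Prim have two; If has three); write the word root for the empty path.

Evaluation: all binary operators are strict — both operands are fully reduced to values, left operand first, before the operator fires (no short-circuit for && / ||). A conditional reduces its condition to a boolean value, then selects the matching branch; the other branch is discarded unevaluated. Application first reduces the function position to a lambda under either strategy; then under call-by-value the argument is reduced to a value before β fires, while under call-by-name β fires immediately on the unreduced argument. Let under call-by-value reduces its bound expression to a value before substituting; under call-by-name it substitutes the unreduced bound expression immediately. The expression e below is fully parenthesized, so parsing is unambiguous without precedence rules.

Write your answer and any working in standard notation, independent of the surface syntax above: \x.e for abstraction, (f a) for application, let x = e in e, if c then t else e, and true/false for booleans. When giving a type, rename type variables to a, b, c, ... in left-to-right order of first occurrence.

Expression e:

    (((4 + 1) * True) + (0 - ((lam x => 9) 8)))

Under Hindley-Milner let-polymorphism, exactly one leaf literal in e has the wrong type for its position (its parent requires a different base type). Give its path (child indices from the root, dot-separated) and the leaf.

Answer: 0.1 : true

Working:
  unify Int ~ Int
  unify Int ~ Int
  unify Int ~ Int
  unify Bool ~ Int
  FAIL: mismatch Bool ~ Int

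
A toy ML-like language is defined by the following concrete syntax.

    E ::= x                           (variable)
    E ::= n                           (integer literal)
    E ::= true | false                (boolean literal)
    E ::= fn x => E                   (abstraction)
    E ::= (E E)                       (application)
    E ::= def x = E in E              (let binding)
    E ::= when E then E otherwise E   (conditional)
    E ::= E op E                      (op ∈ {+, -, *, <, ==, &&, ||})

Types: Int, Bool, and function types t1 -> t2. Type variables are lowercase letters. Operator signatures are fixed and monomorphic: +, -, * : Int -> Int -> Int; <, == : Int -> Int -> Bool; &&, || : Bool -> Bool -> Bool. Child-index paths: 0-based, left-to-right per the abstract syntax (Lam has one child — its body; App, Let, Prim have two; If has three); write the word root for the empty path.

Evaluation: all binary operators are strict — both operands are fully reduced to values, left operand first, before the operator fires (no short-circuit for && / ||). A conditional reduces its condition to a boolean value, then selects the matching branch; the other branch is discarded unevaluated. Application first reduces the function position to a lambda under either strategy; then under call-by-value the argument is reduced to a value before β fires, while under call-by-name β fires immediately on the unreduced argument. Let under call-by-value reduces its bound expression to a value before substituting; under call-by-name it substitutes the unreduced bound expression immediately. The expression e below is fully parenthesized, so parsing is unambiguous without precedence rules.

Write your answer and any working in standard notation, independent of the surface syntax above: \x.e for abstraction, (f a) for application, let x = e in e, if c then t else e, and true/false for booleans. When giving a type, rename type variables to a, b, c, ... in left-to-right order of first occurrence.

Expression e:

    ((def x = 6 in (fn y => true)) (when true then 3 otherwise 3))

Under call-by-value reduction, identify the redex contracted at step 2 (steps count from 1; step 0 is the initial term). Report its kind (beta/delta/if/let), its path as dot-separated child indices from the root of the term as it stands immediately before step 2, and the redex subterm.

Answer: if at 1 : (if true then 3 else 3)

Working:
step 0: ((let x = 6 in (\y.true)) (if true then 3 else 3))
step 1: [let@0] ((\y.true) (if true then 3 else 3))
step 2: [if@1] ((\y.true) 3)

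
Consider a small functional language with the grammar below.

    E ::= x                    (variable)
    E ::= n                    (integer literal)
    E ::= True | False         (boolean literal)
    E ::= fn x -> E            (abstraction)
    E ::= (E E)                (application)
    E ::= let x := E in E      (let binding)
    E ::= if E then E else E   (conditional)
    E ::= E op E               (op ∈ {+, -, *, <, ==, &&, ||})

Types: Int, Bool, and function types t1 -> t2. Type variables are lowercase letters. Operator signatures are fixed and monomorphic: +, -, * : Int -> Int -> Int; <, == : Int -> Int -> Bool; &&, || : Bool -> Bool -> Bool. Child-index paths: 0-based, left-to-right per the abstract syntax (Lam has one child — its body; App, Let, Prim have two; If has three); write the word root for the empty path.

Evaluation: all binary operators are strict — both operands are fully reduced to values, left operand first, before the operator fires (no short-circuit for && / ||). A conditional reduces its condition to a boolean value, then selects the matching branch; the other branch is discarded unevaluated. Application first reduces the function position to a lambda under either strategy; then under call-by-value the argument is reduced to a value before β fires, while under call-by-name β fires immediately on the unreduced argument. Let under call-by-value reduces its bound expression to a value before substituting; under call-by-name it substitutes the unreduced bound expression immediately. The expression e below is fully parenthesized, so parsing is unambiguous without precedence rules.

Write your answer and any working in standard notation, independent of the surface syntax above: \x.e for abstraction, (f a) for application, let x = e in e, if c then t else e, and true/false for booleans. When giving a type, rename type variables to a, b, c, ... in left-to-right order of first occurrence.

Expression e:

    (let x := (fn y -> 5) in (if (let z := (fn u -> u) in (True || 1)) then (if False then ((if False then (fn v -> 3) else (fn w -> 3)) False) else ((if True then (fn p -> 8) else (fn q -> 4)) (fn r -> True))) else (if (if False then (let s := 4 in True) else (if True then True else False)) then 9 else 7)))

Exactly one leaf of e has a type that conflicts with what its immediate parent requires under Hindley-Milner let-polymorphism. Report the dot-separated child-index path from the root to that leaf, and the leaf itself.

Answer: 1.0.1.1 : 1

Derivation:
\y._ : a -> Int
let x : forall. a -> Int
u : b
\u._ : b -> b
let z : forall. b -> b
  unify Bool ~ Bool
  unify Int ~ Bool
  FAIL: mismatch Int ~ Bool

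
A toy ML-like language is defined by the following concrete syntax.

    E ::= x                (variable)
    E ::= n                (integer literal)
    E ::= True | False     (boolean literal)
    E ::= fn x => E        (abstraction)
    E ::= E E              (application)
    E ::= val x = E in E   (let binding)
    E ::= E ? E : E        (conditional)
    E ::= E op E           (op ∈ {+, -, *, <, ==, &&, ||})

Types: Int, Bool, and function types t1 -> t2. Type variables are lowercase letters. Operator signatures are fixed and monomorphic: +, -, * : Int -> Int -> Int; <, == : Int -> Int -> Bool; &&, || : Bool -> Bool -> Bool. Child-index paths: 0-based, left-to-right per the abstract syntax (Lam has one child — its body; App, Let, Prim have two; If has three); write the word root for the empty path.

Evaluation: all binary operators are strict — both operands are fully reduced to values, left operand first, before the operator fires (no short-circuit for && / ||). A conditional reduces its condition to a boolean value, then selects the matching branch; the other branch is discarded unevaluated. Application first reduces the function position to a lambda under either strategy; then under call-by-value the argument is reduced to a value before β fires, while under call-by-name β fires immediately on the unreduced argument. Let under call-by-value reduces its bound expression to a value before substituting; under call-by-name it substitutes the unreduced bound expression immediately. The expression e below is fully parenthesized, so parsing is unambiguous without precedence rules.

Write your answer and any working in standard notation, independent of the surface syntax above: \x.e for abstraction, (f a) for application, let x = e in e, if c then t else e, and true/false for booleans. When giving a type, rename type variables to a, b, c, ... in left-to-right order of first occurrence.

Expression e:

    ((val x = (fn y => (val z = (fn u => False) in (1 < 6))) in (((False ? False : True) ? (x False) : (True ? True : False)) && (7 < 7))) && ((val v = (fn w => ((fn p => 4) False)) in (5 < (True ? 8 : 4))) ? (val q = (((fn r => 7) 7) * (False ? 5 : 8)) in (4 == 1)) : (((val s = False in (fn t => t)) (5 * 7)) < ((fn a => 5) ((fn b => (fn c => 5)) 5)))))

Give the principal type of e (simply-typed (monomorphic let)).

Answer: Bool

Trace:
\u._ : b -> Bool
let z : b -> Bool
  unify Int ~ Int
  unify Int ~ Int
\y._ : a -> Bool
let x : a -> Bool
  unify Bool ~ Bool
  unify Bool ~ Bool
  unify Bool ~ Bool
x : a -> Bool
  unify a -> Bool ~ Bool -> c
  unify a ~ Bool
  unify Bool ~ c
_ _ : Bool
  unify Bool ~ Bool
  unify Bool ~ Bool
  unify Bool ~ Bool
  unify Bool ~ Bool
  unify Int ~ Int
  unify Int ~ Int
  unify Bool ~ Bool
  unify Bool ~ Bool
\p._ : e -> Int
  unify e -> Int ~ Bool -> f
  unify e ~ Bool
  unify Int ~ f
_ _ : Int
\w._ : d -> Int
let v : d -> Int
  unify Int ~ Int
  unify Bool ~ Bool
  unify Int ~ Int
  unify Int ~ Int
  unify Bool ~ Bool
\r._ : g -> Int
  unify g -> Int ~ Int -> h
  unify g ~ Int
  unify Int ~ h
_ _ : Int
  unify Int ~ Int
  unify Bool ~ Bool
  unify Int ~ Int
  unify Int ~ Int
let q : Int
  unify Int ~ Int
  unify Int ~ Int
let s : Bool
t : i
\t._ : i -> i
  unify Int ~ Int
  unify Int ~ Int
  unify i -> i ~ Int -> j
  unify i ~ Int
  unify Int ~ j
_ _ : Int
  unify Int ~ Int
\a._ : k -> Int
\c._ : m -> Int
\b._ : l -> m -> Int
  unify l -> m -> Int ~ Int -> n
  unify l ~ Int
  unify m -> Int ~ n
_ _ : m -> Int
  unify k -> Int ~ (m -> Int) -> o
  unify k ~ m -> Int
  unify Int ~ o
_ _ : Int
  unify Int ~ Int
  unify Bool ~ Bool
  unify Bool ~ Bool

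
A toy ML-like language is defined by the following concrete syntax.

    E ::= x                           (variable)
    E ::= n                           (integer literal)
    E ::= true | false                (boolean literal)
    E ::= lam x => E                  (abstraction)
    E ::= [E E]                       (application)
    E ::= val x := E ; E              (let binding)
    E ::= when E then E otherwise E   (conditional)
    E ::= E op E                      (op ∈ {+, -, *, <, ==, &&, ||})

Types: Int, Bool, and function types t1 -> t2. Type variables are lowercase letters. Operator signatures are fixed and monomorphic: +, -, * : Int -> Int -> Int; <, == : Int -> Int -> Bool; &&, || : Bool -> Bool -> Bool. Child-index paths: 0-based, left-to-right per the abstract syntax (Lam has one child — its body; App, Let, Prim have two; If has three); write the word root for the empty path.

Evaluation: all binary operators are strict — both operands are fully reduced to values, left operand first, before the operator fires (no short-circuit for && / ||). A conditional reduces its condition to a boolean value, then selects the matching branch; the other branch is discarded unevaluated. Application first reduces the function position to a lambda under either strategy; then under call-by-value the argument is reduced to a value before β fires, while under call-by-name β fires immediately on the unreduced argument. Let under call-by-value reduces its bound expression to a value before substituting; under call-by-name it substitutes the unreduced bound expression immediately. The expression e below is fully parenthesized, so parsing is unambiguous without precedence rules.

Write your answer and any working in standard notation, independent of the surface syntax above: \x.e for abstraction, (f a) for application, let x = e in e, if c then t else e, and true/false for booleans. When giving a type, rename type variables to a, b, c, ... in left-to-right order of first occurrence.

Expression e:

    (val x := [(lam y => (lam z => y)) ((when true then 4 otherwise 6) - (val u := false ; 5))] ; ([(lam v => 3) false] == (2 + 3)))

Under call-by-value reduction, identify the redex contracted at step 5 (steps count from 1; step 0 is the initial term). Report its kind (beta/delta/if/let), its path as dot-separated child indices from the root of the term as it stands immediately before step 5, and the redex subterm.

Answer: let at root : (let x = (\z.-1) in (((\v.3) false) == (2 + 3)))

Trace:
step 0: (let x = ((\y.(\z.y)) ((if true then 4 else 6) - (let u = false in 5))) in (((\v.3) false) == (2 + 3)))
step 1: [if@0.1.0] (let x = ((\y.(\z.y)) (4 - (let u = false in 5))) in (((\v.3) false) == (2 + 3)))
step 2: [let@0.1.1] (let x = ((\y.(\z.y)) (4 - 5)) in (((\v.3) false) == (2 + 3)))
step 3: [delta@0.1] (let x = ((\y.(\z.y)) -1) in (((\v.3) false) == (2 + 3)))
step 4: [beta@0] (let x = (\z.-1) in (((\v.3) false) == (2 + 3)))
step 5: [let@root] (((\v.3) false) == (2 + 3))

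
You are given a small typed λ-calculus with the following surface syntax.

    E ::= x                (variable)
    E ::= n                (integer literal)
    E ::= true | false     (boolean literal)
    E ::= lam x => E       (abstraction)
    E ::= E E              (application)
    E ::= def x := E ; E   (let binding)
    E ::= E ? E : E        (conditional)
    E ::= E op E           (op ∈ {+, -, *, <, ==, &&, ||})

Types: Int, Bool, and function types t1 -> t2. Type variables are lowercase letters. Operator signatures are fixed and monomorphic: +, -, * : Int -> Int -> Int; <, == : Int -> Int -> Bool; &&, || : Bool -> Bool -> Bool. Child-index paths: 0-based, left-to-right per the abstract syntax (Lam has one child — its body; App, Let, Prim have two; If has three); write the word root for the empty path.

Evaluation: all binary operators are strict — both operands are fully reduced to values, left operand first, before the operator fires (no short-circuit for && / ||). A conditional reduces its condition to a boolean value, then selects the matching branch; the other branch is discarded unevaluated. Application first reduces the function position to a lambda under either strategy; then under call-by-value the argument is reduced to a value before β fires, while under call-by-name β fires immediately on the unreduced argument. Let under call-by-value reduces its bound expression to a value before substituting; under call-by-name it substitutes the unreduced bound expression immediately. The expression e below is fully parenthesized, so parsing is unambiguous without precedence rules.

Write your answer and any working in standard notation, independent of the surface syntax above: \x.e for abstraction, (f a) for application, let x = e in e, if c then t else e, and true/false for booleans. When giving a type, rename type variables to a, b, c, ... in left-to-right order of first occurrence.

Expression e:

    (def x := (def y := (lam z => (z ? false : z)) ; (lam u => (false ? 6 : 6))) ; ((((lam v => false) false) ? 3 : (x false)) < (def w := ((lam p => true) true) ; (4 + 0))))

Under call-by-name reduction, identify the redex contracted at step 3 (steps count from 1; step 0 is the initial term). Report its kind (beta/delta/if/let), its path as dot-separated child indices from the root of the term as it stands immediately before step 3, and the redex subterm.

Derivation:
step 0: (let x = (let y = (\z.(if z then false else z)) in (\u.(if false then 6 else 6))) in ((if ((\v.false) false) then 3 else (x false)) < (let w = ((\p.true) true) in (4 + 0))))
step 1: [let@root] ((if ((\v.false) false) then 3 else ((let y = (\z.(if z then false else z)) in (\u.(if false then 6 else 6))) false)) < (let w = ((\p.true) true) in (4 + 0)))
step 2: [beta@0.0] ((if false then 3 else ((let y = (\z.(if z then false else z)) in (\u.(if false then 6 else 6))) false)) < (let w = ((\p.true) true) in (4 + 0)))
step 3: [if@0] (((let y = (\z.(if z then false else z)) in (\u.(if false then 6 else 6))) false) < (let w = ((\p.true) true) in (4 + 0)))

Answer: if at 0 : (if false then 3 else ((let y = (\z.(if z then false else z)) in (\u.(if false then 6 else 6))) false))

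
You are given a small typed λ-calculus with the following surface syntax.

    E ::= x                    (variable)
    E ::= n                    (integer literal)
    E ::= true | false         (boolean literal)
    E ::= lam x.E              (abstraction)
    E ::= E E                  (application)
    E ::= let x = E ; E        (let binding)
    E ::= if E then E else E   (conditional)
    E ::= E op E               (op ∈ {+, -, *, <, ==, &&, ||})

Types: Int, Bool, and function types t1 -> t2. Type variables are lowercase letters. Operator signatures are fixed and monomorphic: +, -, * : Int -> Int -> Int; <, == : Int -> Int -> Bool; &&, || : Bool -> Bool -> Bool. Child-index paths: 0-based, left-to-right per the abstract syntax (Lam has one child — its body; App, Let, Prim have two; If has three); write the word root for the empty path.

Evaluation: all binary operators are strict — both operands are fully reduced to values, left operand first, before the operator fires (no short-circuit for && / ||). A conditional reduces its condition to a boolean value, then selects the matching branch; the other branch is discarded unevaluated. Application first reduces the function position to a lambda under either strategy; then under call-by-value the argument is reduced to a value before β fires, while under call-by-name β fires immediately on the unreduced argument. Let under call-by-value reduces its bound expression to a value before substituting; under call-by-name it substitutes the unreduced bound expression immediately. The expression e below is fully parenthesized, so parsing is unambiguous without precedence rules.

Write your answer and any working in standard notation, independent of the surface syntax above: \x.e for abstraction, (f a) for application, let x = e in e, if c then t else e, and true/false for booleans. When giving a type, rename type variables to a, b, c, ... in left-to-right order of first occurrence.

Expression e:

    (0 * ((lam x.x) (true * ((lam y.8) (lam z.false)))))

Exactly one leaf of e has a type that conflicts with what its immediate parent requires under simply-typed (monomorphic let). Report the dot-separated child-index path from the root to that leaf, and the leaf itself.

Answer: 1.1.0 : true

Derivation:
  unify Int ~ Int
x : a
\x._ : a -> a
  unify Bool ~ Int
  FAIL: mismatch Bool ~ Int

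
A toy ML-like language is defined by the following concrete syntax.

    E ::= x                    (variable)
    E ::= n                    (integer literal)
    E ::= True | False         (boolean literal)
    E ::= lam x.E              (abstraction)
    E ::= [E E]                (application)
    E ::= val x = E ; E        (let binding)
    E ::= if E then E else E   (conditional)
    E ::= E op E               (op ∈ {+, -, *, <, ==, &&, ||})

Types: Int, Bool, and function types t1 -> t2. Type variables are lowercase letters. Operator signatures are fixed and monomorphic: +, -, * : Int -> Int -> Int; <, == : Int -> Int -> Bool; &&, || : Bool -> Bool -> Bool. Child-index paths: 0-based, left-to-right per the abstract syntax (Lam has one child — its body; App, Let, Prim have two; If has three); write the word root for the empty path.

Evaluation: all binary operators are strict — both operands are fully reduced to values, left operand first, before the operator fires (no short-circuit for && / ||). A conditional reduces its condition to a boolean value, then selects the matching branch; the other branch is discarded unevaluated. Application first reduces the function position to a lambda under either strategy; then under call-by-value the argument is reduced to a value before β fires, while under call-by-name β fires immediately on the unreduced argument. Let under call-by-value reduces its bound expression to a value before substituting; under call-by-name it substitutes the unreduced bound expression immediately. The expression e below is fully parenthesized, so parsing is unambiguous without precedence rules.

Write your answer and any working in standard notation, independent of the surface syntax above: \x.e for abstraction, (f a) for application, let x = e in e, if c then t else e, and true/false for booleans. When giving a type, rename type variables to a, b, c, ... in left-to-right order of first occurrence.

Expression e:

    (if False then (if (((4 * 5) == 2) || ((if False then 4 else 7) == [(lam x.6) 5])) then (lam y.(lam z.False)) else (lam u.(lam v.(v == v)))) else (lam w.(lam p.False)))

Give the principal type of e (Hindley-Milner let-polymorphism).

Trace:
  unify Bool ~ Bool
  unify Int ~ Int
  unify Int ~ Int
  unify Int ~ Int
  unify Int ~ Int
  unify Bool ~ Bool
  unify Bool ~ Bool
  unify Int ~ Int
  unify Int ~ Int
\x._ : a -> Int
  unify a -> Int ~ Int -> b
  unify a ~ Int
  unify Int ~ b
_ _ : Int
  unify Int ~ Int
  unify Bool ~ Bool
  unify Bool ~ Bool
\z._ : d -> Bool
\y._ : c -> d -> Bool
v : f
  unify f ~ Int
v : Int
  unify Int ~ Int
\v._ : Int -> Bool
\u._ : e -> Int -> Bool
  unify c -> d -> Bool ~ e -> Int -> Bool
  unify c ~ e
  unify d -> Bool ~ Int -> Bool
  unify d ~ Int
  unify Bool ~ Bool
\p._ : h -> Bool
\w._ : g -> h -> Bool
  unify e -> Int -> Bool ~ g -> h -> Bool
  unify e ~ g
  unify Int -> Bool ~ h -> Bool
  unify Int ~ h
  unify Bool ~ Bool

Answer: a -> Int -> Bool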